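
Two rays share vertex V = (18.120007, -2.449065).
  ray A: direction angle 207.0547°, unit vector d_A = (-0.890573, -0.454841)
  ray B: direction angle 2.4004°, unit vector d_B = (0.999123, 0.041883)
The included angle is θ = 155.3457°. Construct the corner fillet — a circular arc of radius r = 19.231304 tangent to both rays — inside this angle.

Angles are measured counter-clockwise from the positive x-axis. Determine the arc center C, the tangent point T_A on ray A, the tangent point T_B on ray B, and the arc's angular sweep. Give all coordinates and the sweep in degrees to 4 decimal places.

bisector direction at 284.7276° = (0.254223,-0.967146)
center distance |VC| = r/sin(θ/2) = 19.231304/sin(77.6728°) = 19.685155
C = V + |VC|·bis = (23.1244,-21.4875)
T_A = V + ((C−V)·d_A)·d_A = V + 4.2026·d_A = (14.3772,-4.3606)
T_B = V + ((C−V)·d_B)·d_B = V + 4.2026·d_B = (22.3190,-2.2730)
sweep = 180° − θ = 24.6543°

center=(23.1244,-21.4875) T_A=(14.3772,-4.3606) T_B=(22.3190,-2.2730) sweep=24.6543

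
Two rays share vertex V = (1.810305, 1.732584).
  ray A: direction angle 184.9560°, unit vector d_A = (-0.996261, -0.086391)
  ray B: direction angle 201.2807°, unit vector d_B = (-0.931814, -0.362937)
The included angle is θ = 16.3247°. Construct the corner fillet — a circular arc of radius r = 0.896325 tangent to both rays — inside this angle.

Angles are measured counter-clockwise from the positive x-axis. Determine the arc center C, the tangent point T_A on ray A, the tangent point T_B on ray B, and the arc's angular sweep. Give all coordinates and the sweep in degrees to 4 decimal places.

center=(-4.3380,0.2997) T_A=(-4.4155,1.1927) T_B=(-4.0127,-0.5355) sweep=163.6753

bisector direction at 193.1183° = (-0.973903,-0.226963)
center distance |VC| = r/sin(θ/2) = 0.896325/sin(8.1623°) = 6.313104
C = V + |VC|·bis = (-4.3380,0.2997)
T_A = V + ((C−V)·d_A)·d_A = V + 6.2492·d_A = (-4.4155,1.1927)
T_B = V + ((C−V)·d_B)·d_B = V + 6.2492·d_B = (-4.0127,-0.5355)
sweep = 180° − θ = 163.6753°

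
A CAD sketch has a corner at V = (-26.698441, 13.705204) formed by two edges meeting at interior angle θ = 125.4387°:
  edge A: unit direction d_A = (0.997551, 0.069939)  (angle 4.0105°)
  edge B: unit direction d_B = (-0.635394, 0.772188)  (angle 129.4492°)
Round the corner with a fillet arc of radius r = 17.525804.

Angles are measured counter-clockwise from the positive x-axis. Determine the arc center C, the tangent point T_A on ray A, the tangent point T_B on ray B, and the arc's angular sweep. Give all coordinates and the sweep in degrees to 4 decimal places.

center=(-18.9081,31.8202) T_A=(-17.6823,14.3373) T_B=(-32.4413,20.6844) sweep=54.5613

bisector direction at 66.7298° = (0.395067,0.918652)
center distance |VC| = r/sin(θ/2) = 17.525804/sin(62.7193°) = 19.719121
C = V + |VC|·bis = (-18.9081,31.8202)
T_A = V + ((C−V)·d_A)·d_A = V + 9.0382·d_A = (-17.6823,14.3373)
T_B = V + ((C−V)·d_B)·d_B = V + 9.0382·d_B = (-32.4413,20.6844)
sweep = 180° − θ = 54.5613°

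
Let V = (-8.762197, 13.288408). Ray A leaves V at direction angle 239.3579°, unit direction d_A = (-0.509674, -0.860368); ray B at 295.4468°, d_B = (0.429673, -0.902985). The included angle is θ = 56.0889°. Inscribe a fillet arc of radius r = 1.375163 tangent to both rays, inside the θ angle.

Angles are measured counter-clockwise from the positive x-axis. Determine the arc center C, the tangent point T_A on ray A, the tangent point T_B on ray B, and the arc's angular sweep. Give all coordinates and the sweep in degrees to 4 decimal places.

center=(-8.8948,10.3665) T_A=(-10.0779,11.0674) T_B=(-7.6530,10.9574) sweep=123.9111

bisector direction at 267.4024° = (-0.045322,-0.998972)
center distance |VC| = r/sin(θ/2) = 1.375163/sin(28.0445°) = 2.924905
C = V + |VC|·bis = (-8.8948,10.3665)
T_A = V + ((C−V)·d_A)·d_A = V + 2.5815·d_A = (-10.0779,11.0674)
T_B = V + ((C−V)·d_B)·d_B = V + 2.5815·d_B = (-7.6530,10.9574)
sweep = 180° − θ = 123.9111°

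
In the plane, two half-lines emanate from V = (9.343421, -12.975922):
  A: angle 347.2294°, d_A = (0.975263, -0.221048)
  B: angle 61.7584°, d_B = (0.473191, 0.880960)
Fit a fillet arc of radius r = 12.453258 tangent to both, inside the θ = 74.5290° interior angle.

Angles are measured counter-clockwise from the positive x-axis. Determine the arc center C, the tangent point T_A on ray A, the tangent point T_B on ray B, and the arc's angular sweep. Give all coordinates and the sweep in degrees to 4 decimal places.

bisector direction at 24.4939° = (0.910005,0.414596)
center distance |VC| = r/sin(θ/2) = 12.453258/sin(37.2645°) = 20.567056
C = V + |VC|·bis = (28.0596,-4.4489)
T_A = V + ((C−V)·d_A)·d_A = V + 16.3683·d_A = (25.3068,-16.5941)
T_B = V + ((C−V)·d_B)·d_B = V + 16.3683·d_B = (17.0887,1.4439)
sweep = 180° − θ = 105.4710°

center=(28.0596,-4.4489) T_A=(25.3068,-16.5941) T_B=(17.0887,1.4439) sweep=105.4710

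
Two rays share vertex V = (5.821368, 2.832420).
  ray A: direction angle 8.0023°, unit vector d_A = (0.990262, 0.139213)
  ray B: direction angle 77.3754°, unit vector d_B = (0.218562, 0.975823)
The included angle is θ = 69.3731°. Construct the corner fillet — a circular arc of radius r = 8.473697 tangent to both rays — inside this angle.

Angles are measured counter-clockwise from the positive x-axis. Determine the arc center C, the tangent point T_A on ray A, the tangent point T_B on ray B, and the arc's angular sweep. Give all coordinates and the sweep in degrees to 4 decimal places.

center=(16.7662,12.9281) T_A=(17.9459,4.5369) T_B=(8.4974,14.7801) sweep=110.6269

bisector direction at 42.6888° = (0.735047,0.678017)
center distance |VC| = r/sin(θ/2) = 8.473697/sin(34.6865°) = 14.889998
C = V + |VC|·bis = (16.7662,12.9281)
T_A = V + ((C−V)·d_A)·d_A = V + 12.2437·d_A = (17.9459,4.5369)
T_B = V + ((C−V)·d_B)·d_B = V + 12.2437·d_B = (8.4974,14.7801)
sweep = 180° − θ = 110.6269°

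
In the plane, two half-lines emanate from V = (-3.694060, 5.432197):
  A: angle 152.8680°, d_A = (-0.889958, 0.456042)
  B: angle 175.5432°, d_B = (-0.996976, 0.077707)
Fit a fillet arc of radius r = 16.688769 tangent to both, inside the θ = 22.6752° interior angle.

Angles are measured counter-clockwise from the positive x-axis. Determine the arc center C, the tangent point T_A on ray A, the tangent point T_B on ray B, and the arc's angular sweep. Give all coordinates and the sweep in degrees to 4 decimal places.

center=(-85.3804,28.5385) T_A=(-77.7696,43.3908) T_B=(-86.6772,11.9002) sweep=157.3248

bisector direction at 164.2056° = (-0.962245,0.272186)
center distance |VC| = r/sin(θ/2) = 16.688769/sin(11.3376°) = 84.891403
C = V + |VC|·bis = (-85.3804,28.5385)
T_A = V + ((C−V)·d_A)·d_A = V + 83.2348·d_A = (-77.7696,43.3908)
T_B = V + ((C−V)·d_B)·d_B = V + 83.2348·d_B = (-86.6772,11.9002)
sweep = 180° − θ = 157.3248°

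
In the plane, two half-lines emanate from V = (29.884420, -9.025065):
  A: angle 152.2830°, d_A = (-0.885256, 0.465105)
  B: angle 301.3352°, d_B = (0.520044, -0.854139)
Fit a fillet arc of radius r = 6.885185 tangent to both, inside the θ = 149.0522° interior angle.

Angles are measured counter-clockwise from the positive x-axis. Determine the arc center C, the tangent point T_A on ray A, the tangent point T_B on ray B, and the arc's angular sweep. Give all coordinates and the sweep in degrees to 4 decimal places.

center=(24.9947,-14.2337) T_A=(28.1971,-8.1386) T_B=(30.8757,-10.6531) sweep=30.9478

bisector direction at 226.8091° = (-0.684431,-0.729077)
center distance |VC| = r/sin(θ/2) = 6.885185/sin(74.5261°) = 7.144145
C = V + |VC|·bis = (24.9947,-14.2337)
T_A = V + ((C−V)·d_A)·d_A = V + 1.9061·d_A = (28.1971,-8.1386)
T_B = V + ((C−V)·d_B)·d_B = V + 1.9061·d_B = (30.8757,-10.6531)
sweep = 180° − θ = 30.9478°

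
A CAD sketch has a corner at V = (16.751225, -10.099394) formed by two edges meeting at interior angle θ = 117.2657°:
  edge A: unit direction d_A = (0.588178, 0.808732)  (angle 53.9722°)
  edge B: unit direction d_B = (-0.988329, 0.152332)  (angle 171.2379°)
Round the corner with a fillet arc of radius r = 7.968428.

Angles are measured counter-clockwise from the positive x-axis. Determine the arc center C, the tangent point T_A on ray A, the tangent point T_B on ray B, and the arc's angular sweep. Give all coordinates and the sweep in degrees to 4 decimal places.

center=(13.1641,-1.4840) T_A=(19.6084,-6.1708) T_B=(11.9502,-9.3594) sweep=62.7343

bisector direction at 112.6051° = (-0.384377,0.923176)
center distance |VC| = r/sin(θ/2) = 7.968428/sin(58.6328°) = 9.332358
C = V + |VC|·bis = (13.1641,-1.4840)
T_A = V + ((C−V)·d_A)·d_A = V + 4.8577·d_A = (19.6084,-6.1708)
T_B = V + ((C−V)·d_B)·d_B = V + 4.8577·d_B = (11.9502,-9.3594)
sweep = 180° − θ = 62.7343°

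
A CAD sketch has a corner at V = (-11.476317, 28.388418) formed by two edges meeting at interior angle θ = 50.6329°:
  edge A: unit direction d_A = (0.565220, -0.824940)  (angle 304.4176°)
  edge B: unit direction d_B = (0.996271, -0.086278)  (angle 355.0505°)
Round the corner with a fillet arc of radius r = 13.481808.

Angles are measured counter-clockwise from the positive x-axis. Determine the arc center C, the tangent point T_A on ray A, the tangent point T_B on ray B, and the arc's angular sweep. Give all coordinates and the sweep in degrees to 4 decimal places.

bisector direction at 329.7341° = (0.863695,-0.504014)
center distance |VC| = r/sin(θ/2) = 13.481808/sin(25.3164°) = 31.527734
C = V + |VC|·bis = (15.7540,12.4980)
T_A = V + ((C−V)·d_A)·d_A = V + 28.4998·d_A = (4.6324,4.8778)
T_B = V + ((C−V)·d_B)·d_B = V + 28.4998·d_B = (16.9172,25.9295)
sweep = 180° − θ = 129.3671°

center=(15.7540,12.4980) T_A=(4.6324,4.8778) T_B=(16.9172,25.9295) sweep=129.3671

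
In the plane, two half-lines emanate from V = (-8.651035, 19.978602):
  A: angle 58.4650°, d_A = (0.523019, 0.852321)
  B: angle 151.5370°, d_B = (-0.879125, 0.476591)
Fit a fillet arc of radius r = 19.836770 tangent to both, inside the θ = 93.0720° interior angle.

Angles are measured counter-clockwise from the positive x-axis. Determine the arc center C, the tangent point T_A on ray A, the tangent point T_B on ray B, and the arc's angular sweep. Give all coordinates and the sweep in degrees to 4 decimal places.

center=(-15.7252,46.3779) T_A=(1.1821,36.0028) T_B=(-25.1792,28.9389) sweep=86.9280

bisector direction at 105.0010° = (-0.258836,0.965921)
center distance |VC| = r/sin(θ/2) = 19.836770/sin(46.5360°) = 27.330650
C = V + |VC|·bis = (-15.7252,46.3779)
T_A = V + ((C−V)·d_A)·d_A = V + 18.8007·d_A = (1.1821,36.0028)
T_B = V + ((C−V)·d_B)·d_B = V + 18.8007·d_B = (-25.1792,28.9389)
sweep = 180° − θ = 86.9280°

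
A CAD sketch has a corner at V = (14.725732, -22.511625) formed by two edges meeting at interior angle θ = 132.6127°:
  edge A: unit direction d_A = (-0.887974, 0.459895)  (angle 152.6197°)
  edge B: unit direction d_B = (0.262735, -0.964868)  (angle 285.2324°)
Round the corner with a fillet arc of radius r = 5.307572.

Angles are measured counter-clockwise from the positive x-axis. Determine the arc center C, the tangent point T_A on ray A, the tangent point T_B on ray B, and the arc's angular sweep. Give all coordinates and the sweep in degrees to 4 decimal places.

bisector direction at 218.9261° = (-0.777958,-0.628317)
center distance |VC| = r/sin(θ/2) = 5.307572/sin(66.3063°) = 5.796146
C = V + |VC|·bis = (10.2166,-26.1534)
T_A = V + ((C−V)·d_A)·d_A = V + 2.3292·d_A = (12.6575,-21.4405)
T_B = V + ((C−V)·d_B)·d_B = V + 2.3292·d_B = (15.3377,-24.7590)
sweep = 180° − θ = 47.3873°

center=(10.2166,-26.1534) T_A=(12.6575,-21.4405) T_B=(15.3377,-24.7590) sweep=47.3873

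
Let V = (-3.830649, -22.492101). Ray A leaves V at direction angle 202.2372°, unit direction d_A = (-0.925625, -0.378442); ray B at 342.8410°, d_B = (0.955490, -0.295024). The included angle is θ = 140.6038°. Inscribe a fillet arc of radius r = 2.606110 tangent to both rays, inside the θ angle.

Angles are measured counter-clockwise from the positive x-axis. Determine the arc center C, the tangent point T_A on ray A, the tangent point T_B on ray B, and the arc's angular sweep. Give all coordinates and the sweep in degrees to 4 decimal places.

center=(-3.7080,-25.2575) T_A=(-4.6943,-22.8452) T_B=(-2.9392,-22.7674) sweep=39.3962

bisector direction at 272.5391° = (0.044301,-0.999018)
center distance |VC| = r/sin(θ/2) = 2.606110/sin(70.3019°) = 2.768094
C = V + |VC|·bis = (-3.7080,-25.2575)
T_A = V + ((C−V)·d_A)·d_A = V + 0.9330·d_A = (-4.6943,-22.8452)
T_B = V + ((C−V)·d_B)·d_B = V + 0.9330·d_B = (-2.9392,-22.7674)
sweep = 180° − θ = 39.3962°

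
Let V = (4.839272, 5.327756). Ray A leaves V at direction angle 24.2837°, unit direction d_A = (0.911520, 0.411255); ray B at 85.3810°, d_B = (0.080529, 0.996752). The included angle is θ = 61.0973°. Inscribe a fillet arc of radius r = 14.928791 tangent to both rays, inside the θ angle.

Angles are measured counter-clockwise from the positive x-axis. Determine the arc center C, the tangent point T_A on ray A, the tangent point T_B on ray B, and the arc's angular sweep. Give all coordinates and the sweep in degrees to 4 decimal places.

bisector direction at 54.8324° = (0.575971,0.817470)
center distance |VC| = r/sin(θ/2) = 14.928791/sin(30.5486°) = 29.371785
C = V + |VC|·bis = (21.7566,29.3383)
T_A = V + ((C−V)·d_A)·d_A = V + 25.2949·d_A = (27.8961,15.7304)
T_B = V + ((C−V)·d_B)·d_B = V + 25.2949·d_B = (6.8763,30.5405)
sweep = 180° − θ = 118.9027°

center=(21.7566,29.3383) T_A=(27.8961,15.7304) T_B=(6.8763,30.5405) sweep=118.9027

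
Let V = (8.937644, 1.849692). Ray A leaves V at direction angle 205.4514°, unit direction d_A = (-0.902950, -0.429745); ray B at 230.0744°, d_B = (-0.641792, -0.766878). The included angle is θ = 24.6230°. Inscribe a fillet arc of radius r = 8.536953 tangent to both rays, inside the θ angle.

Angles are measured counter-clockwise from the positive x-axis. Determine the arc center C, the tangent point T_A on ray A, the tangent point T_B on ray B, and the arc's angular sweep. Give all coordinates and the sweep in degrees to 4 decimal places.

bisector direction at 217.7629° = (-0.790552,-0.612395)
center distance |VC| = r/sin(θ/2) = 8.536953/sin(12.3115°) = 40.037019
C = V + |VC|·bis = (-22.7137,-22.6688)
T_A = V + ((C−V)·d_A)·d_A = V + 39.1163·d_A = (-26.3824,-14.9603)
T_B = V + ((C−V)·d_B)·d_B = V + 39.1163·d_B = (-16.1669,-28.1477)
sweep = 180° − θ = 155.3770°

center=(-22.7137,-22.6688) T_A=(-26.3824,-14.9603) T_B=(-16.1669,-28.1477) sweep=155.3770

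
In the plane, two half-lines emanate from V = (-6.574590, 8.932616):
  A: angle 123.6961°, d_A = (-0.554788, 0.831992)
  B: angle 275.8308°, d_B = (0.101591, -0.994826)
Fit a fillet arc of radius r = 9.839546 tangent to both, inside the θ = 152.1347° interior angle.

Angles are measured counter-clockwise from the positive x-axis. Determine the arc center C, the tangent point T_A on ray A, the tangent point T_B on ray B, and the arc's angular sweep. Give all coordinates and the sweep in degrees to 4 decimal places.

bisector direction at 199.7635° = (-0.941097,-0.338138)
center distance |VC| = r/sin(θ/2) = 9.839546/sin(76.0674°) = 10.137806
C = V + |VC|·bis = (-16.1152,5.5046)
T_A = V + ((C−V)·d_A)·d_A = V + 2.4410·d_A = (-7.9288,10.9635)
T_B = V + ((C−V)·d_B)·d_B = V + 2.4410·d_B = (-6.3266,6.5043)
sweep = 180° − θ = 27.8653°

center=(-16.1152,5.5046) T_A=(-7.9288,10.9635) T_B=(-6.3266,6.5043) sweep=27.8653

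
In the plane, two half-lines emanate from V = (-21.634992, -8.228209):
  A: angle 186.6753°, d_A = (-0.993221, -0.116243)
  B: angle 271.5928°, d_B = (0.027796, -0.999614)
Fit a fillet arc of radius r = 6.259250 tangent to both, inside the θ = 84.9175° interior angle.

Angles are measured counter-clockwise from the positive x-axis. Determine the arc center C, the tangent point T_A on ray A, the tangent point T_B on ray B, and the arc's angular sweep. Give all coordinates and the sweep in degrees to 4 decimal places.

center=(-27.7017,-15.2402) T_A=(-28.4293,-9.0234) T_B=(-21.4448,-15.0662) sweep=95.0825

bisector direction at 229.1341° = (-0.654292,-0.756242)
center distance |VC| = r/sin(θ/2) = 6.259250/sin(42.4588°) = 9.272149
C = V + |VC|·bis = (-27.7017,-15.2402)
T_A = V + ((C−V)·d_A)·d_A = V + 6.8407·d_A = (-28.4293,-9.0234)
T_B = V + ((C−V)·d_B)·d_B = V + 6.8407·d_B = (-21.4448,-15.0662)
sweep = 180° − θ = 95.0825°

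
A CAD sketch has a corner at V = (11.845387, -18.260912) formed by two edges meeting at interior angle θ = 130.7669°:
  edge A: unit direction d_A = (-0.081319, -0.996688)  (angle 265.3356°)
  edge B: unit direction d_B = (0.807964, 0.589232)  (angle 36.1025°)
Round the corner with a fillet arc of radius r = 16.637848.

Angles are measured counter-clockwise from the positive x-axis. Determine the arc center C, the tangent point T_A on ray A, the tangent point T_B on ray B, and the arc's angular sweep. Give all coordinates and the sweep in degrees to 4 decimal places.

center=(27.8082,-27.2119) T_A=(11.2255,-25.8589) T_B=(18.0047,-13.7691) sweep=49.2331

bisector direction at 330.7190° = (0.872232,-0.489092)
center distance |VC| = r/sin(θ/2) = 16.637848/sin(65.3834°) = 18.301131
C = V + |VC|·bis = (27.8082,-27.2119)
T_A = V + ((C−V)·d_A)·d_A = V + 7.6232·d_A = (11.2255,-25.8589)
T_B = V + ((C−V)·d_B)·d_B = V + 7.6232·d_B = (18.0047,-13.7691)
sweep = 180° − θ = 49.2331°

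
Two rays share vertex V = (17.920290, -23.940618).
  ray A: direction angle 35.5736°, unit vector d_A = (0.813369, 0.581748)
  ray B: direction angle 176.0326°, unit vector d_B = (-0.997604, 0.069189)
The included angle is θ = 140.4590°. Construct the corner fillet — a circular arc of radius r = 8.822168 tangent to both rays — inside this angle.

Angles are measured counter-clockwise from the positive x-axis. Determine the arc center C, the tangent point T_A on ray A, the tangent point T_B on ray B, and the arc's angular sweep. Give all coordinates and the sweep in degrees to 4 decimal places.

center=(15.3672,-14.9202) T_A=(20.4995,-22.0959) T_B=(14.7568,-23.7212) sweep=39.5410

bisector direction at 105.8031° = (-0.272332,0.962203)
center distance |VC| = r/sin(θ/2) = 8.822168/sin(70.2295°) = 9.374763
C = V + |VC|·bis = (15.3672,-14.9202)
T_A = V + ((C−V)·d_A)·d_A = V + 3.1710·d_A = (20.4995,-22.0959)
T_B = V + ((C−V)·d_B)·d_B = V + 3.1710·d_B = (14.7568,-23.7212)
sweep = 180° − θ = 39.5410°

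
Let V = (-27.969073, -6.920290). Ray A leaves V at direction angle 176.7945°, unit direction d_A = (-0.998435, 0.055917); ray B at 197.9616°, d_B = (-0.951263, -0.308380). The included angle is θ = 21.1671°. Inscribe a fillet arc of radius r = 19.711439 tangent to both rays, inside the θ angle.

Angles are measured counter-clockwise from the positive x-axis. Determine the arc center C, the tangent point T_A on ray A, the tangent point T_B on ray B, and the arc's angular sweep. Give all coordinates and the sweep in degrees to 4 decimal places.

center=(-134.4009,-20.7019) T_A=(-133.2987,-1.0213) T_B=(-128.3223,-39.4527) sweep=158.8329

bisector direction at 187.3781° = (-0.991720,-0.128416)
center distance |VC| = r/sin(θ/2) = 19.711439/sin(10.5836°) = 107.320367
C = V + |VC|·bis = (-134.4009,-20.7019)
T_A = V + ((C−V)·d_A)·d_A = V + 105.4946·d_A = (-133.2987,-1.0213)
T_B = V + ((C−V)·d_B)·d_B = V + 105.4946·d_B = (-128.3223,-39.4527)
sweep = 180° − θ = 158.8329°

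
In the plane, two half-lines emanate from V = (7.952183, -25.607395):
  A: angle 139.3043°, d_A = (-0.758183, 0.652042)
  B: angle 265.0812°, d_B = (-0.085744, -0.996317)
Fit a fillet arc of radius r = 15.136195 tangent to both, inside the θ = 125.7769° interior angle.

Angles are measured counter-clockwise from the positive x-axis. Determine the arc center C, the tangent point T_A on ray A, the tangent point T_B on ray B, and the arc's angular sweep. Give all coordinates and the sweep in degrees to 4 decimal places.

center=(-7.7927,-32.0305) T_A=(2.0767,-20.5544) T_B=(7.2877,-33.3283) sweep=54.2231

bisector direction at 202.1928° = (-0.925918,-0.377724)
center distance |VC| = r/sin(θ/2) = 15.136195/sin(62.8884°) = 17.004650
C = V + |VC|·bis = (-7.7927,-32.0305)
T_A = V + ((C−V)·d_A)·d_A = V + 7.7494·d_A = (2.0767,-20.5544)
T_B = V + ((C−V)·d_B)·d_B = V + 7.7494·d_B = (7.2877,-33.3283)
sweep = 180° − θ = 54.2231°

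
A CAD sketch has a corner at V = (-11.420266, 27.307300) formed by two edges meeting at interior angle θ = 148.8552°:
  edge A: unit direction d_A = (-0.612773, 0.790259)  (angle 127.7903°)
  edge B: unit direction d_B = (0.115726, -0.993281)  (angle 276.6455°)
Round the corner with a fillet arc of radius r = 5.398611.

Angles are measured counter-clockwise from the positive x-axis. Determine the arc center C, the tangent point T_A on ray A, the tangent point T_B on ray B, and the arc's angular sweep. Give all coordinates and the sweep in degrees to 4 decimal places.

center=(-16.6085,25.1881) T_A=(-12.3422,28.4963) T_B=(-11.2462,25.8129) sweep=31.1448

bisector direction at 202.2179° = (-0.925752,-0.378130)
center distance |VC| = r/sin(θ/2) = 5.398611/sin(74.4276°) = 5.604335
C = V + |VC|·bis = (-16.6085,25.1881)
T_A = V + ((C−V)·d_A)·d_A = V + 1.5045·d_A = (-12.3422,28.4963)
T_B = V + ((C−V)·d_B)·d_B = V + 1.5045·d_B = (-11.2462,25.8129)
sweep = 180° − θ = 31.1448°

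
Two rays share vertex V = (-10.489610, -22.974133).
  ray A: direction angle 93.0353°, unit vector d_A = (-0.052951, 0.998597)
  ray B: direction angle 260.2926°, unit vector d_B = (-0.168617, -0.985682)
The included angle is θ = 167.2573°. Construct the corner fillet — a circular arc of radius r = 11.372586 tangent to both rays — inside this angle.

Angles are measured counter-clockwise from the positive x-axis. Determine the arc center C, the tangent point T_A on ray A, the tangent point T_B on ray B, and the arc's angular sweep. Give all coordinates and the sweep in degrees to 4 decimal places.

center=(-21.9135,-22.3082) T_A=(-10.5569,-21.7060) T_B=(-10.7037,-24.2258) sweep=12.7427

bisector direction at 176.6639° = (-0.998305,0.058192)
center distance |VC| = r/sin(θ/2) = 11.372586/sin(83.6286°) = 11.443265
C = V + |VC|·bis = (-21.9135,-22.3082)
T_A = V + ((C−V)·d_A)·d_A = V + 1.2699·d_A = (-10.5569,-21.7060)
T_B = V + ((C−V)·d_B)·d_B = V + 1.2699·d_B = (-10.7037,-24.2258)
sweep = 180° − θ = 12.7427°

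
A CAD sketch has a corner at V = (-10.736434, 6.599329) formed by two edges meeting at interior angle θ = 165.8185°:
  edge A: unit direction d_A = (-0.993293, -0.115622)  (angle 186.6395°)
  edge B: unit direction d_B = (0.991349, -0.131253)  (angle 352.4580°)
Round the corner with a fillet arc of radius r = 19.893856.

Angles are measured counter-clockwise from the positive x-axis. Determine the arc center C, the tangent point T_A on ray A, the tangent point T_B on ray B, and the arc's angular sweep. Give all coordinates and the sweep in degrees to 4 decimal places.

bisector direction at 269.5488° = (-0.007876,-0.999969)
center distance |VC| = r/sin(θ/2) = 19.893856/sin(82.9093°) = 20.047179
C = V + |VC|·bis = (-10.8943,-13.4472)
T_A = V + ((C−V)·d_A)·d_A = V + 2.4746·d_A = (-13.1945,6.3132)
T_B = V + ((C−V)·d_B)·d_B = V + 2.4746·d_B = (-8.2832,6.2745)
sweep = 180° − θ = 14.1815°

center=(-10.8943,-13.4472) T_A=(-13.1945,6.3132) T_B=(-8.2832,6.2745) sweep=14.1815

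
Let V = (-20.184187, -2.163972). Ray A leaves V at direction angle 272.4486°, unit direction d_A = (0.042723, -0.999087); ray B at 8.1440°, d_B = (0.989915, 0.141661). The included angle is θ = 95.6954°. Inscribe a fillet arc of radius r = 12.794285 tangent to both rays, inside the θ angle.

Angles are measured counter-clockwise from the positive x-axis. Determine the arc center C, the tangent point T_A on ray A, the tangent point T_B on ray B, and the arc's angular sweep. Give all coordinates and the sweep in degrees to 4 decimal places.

center=(-6.9068,-13.1885) T_A=(-19.6894,-13.7352) T_B=(-8.7192,-0.5233) sweep=84.3046

bisector direction at 320.2963° = (0.769358,-0.638818)
center distance |VC| = r/sin(θ/2) = 12.794285/sin(47.8477°) = 17.257774
C = V + |VC|·bis = (-6.9068,-13.1885)
T_A = V + ((C−V)·d_A)·d_A = V + 11.5818·d_A = (-19.6894,-13.7352)
T_B = V + ((C−V)·d_B)·d_B = V + 11.5818·d_B = (-8.7192,-0.5233)
sweep = 180° − θ = 84.3046°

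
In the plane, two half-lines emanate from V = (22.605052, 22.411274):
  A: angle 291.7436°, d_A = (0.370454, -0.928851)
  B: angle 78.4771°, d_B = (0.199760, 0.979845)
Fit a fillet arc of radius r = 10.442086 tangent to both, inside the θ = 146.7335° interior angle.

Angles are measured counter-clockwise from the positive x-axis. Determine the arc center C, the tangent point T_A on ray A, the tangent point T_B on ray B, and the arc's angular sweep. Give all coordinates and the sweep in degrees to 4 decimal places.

bisector direction at 5.1103° = (0.996025,0.089074)
center distance |VC| = r/sin(θ/2) = 10.442086/sin(73.3667°) = 10.898099
C = V + |VC|·bis = (33.4598,23.3820)
T_A = V + ((C−V)·d_A)·d_A = V + 3.1195·d_A = (23.7607,19.5137)
T_B = V + ((C−V)·d_B)·d_B = V + 3.1195·d_B = (23.2282,25.4679)
sweep = 180° − θ = 33.2665°

center=(33.4598,23.3820) T_A=(23.7607,19.5137) T_B=(23.2282,25.4679) sweep=33.2665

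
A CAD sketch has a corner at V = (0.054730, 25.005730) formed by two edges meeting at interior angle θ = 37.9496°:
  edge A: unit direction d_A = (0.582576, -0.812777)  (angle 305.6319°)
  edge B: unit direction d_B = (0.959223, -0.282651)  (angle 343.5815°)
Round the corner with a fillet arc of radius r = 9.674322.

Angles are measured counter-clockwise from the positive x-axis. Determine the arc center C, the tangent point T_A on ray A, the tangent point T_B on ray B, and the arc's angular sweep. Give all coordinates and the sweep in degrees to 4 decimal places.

bisector direction at 324.6067° = (0.815196,-0.579186)
center distance |VC| = r/sin(θ/2) = 9.674322/sin(18.9748°) = 29.753205
C = V + |VC|·bis = (24.3094,7.7731)
T_A = V + ((C−V)·d_A)·d_A = V + 28.1365·d_A = (16.4463,2.1371)
T_B = V + ((C−V)·d_B)·d_B = V + 28.1365·d_B = (27.0439,17.0529)
sweep = 180° − θ = 142.0504°

center=(24.3094,7.7731) T_A=(16.4463,2.1371) T_B=(27.0439,17.0529) sweep=142.0504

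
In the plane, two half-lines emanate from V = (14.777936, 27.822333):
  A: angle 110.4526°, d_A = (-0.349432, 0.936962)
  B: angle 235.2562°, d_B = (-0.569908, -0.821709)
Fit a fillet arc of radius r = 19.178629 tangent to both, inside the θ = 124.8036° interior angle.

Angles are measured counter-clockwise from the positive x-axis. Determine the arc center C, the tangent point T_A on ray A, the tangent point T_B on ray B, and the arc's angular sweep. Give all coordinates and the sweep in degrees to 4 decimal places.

bisector direction at 172.8544° = (-0.992233,0.124391)
center distance |VC| = r/sin(θ/2) = 19.178629/sin(62.4018°) = 21.640980
C = V + |VC|·bis = (-6.6950,30.5143)
T_A = V + ((C−V)·d_A)·d_A = V + 10.0256·d_A = (11.2747,37.2159)
T_B = V + ((C−V)·d_B)·d_B = V + 10.0256·d_B = (9.0643,19.5842)
sweep = 180° − θ = 55.1964°

center=(-6.6950,30.5143) T_A=(11.2747,37.2159) T_B=(9.0643,19.5842) sweep=55.1964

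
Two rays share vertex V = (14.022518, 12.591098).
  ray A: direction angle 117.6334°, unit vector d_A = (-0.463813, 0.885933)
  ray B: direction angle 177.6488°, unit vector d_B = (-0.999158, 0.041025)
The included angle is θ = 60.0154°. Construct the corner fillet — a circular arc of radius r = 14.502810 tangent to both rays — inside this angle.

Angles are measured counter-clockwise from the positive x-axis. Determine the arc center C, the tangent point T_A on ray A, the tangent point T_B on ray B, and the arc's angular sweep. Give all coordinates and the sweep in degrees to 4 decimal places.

center=(-10.4732,28.1119) T_A=(2.3753,34.8385) T_B=(-11.0682,13.6213) sweep=119.9846

bisector direction at 147.6411° = (-0.844712,0.535221)
center distance |VC| = r/sin(θ/2) = 14.502810/sin(30.0077°) = 28.998870
C = V + |VC|·bis = (-10.4732,28.1119)
T_A = V + ((C−V)·d_A)·d_A = V + 25.1118·d_A = (2.3753,34.8385)
T_B = V + ((C−V)·d_B)·d_B = V + 25.1118·d_B = (-11.0682,13.6213)
sweep = 180° − θ = 119.9846°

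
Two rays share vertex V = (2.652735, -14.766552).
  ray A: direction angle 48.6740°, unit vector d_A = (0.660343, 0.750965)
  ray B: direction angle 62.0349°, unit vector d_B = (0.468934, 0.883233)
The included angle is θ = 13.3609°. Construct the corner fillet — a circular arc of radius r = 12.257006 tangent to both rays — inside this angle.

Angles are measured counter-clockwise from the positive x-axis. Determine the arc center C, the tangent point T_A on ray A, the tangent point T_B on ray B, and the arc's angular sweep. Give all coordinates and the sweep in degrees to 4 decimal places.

bisector direction at 55.3545° = (0.568498,0.822685)
center distance |VC| = r/sin(θ/2) = 12.257006/sin(6.6805°) = 105.362428
C = V + |VC|·bis = (62.5511,71.9135)
T_A = V + ((C−V)·d_A)·d_A = V + 104.6471·d_A = (71.7556,63.8197)
T_B = V + ((C−V)·d_B)·d_B = V + 104.6471·d_B = (51.7253,77.6612)
sweep = 180° − θ = 166.6391°

center=(62.5511,71.9135) T_A=(71.7556,63.8197) T_B=(51.7253,77.6612) sweep=166.6391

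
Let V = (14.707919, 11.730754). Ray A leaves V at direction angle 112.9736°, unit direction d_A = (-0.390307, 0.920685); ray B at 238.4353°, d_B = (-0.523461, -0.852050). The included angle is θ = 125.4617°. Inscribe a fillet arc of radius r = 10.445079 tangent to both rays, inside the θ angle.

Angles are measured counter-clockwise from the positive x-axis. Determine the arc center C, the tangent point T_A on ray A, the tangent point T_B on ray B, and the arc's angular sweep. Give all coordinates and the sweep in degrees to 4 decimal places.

bisector direction at 175.7045° = (-0.997191,0.074901)
center distance |VC| = r/sin(θ/2) = 10.445079/sin(62.7308°) = 11.751042
C = V + |VC|·bis = (2.9899,12.6109)
T_A = V + ((C−V)·d_A)·d_A = V + 5.3840·d_A = (12.6065,16.6877)
T_B = V + ((C−V)·d_B)·d_B = V + 5.3840·d_B = (11.8896,7.1433)
sweep = 180° − θ = 54.5383°

center=(2.9899,12.6109) T_A=(12.6065,16.6877) T_B=(11.8896,7.1433) sweep=54.5383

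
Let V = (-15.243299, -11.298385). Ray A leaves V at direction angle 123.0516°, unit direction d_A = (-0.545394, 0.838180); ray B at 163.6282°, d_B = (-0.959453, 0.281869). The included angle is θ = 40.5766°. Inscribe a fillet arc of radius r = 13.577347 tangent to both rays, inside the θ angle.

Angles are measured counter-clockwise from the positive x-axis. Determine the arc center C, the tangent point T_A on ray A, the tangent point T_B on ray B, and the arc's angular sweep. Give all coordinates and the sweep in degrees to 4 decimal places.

center=(-46.6545,12.0808) T_A=(-35.2742,19.4858) T_B=(-50.4815,-0.9461) sweep=139.4234

bisector direction at 143.3399° = (-0.802192,0.597067)
center distance |VC| = r/sin(θ/2) = 13.577347/sin(20.2883°) = 39.156675
C = V + |VC|·bis = (-46.6545,12.0808)
T_A = V + ((C−V)·d_A)·d_A = V + 36.7274·d_A = (-35.2742,19.4858)
T_B = V + ((C−V)·d_B)·d_B = V + 36.7274·d_B = (-50.4815,-0.9461)
sweep = 180° − θ = 139.4234°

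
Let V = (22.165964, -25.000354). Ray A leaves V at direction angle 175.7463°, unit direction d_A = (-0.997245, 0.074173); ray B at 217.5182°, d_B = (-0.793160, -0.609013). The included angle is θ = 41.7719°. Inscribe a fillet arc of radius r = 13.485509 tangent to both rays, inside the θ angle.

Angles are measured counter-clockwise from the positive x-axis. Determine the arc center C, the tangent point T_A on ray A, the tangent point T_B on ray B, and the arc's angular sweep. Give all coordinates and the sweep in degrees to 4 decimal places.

bisector direction at 196.6322° = (-0.958162,-0.286228)
center distance |VC| = r/sin(θ/2) = 13.485509/sin(20.8860°) = 37.826570
C = V + |VC|·bis = (-14.0780,-35.8274)
T_A = V + ((C−V)·d_A)·d_A = V + 35.3411·d_A = (-13.0777,-22.3790)
T_B = V + ((C−V)·d_B)·d_B = V + 35.3411·d_B = (-5.8651,-46.5235)
sweep = 180° − θ = 138.2281°

center=(-14.0780,-35.8274) T_A=(-13.0777,-22.3790) T_B=(-5.8651,-46.5235) sweep=138.2281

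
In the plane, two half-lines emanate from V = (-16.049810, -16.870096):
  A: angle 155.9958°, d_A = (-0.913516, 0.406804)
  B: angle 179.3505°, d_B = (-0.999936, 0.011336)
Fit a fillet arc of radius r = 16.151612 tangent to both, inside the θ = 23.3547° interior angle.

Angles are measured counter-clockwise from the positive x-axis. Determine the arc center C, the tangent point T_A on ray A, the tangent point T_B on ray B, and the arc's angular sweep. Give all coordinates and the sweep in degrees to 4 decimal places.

bisector direction at 167.6731° = (-0.976946,0.213488)
center distance |VC| = r/sin(θ/2) = 16.151612/sin(11.6774°) = 79.800385
C = V + |VC|·bis = (-94.0104,0.1663)
T_A = V + ((C−V)·d_A)·d_A = V + 78.1487·d_A = (-87.4399,14.9211)
T_B = V + ((C−V)·d_B)·d_B = V + 78.1487·d_B = (-94.1935,-15.9842)
sweep = 180° − θ = 156.6453°

center=(-94.0104,0.1663) T_A=(-87.4399,14.9211) T_B=(-94.1935,-15.9842) sweep=156.6453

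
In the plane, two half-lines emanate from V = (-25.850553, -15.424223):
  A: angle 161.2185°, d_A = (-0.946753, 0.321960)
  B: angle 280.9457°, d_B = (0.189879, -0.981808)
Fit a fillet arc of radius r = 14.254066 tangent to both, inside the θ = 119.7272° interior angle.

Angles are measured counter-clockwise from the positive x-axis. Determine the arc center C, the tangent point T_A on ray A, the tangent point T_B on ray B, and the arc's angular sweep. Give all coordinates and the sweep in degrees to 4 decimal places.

bisector direction at 221.0821° = (-0.753769,-0.657140)
center distance |VC| = r/sin(θ/2) = 14.254066/sin(59.8636°) = 16.481878
C = V + |VC|·bis = (-38.2741,-26.2551)
T_A = V + ((C−V)·d_A)·d_A = V + 8.2749·d_A = (-33.6848,-12.7600)
T_B = V + ((C−V)·d_B)·d_B = V + 8.2749·d_B = (-24.2793,-23.5486)
sweep = 180° − θ = 60.2728°

center=(-38.2741,-26.2551) T_A=(-33.6848,-12.7600) T_B=(-24.2793,-23.5486) sweep=60.2728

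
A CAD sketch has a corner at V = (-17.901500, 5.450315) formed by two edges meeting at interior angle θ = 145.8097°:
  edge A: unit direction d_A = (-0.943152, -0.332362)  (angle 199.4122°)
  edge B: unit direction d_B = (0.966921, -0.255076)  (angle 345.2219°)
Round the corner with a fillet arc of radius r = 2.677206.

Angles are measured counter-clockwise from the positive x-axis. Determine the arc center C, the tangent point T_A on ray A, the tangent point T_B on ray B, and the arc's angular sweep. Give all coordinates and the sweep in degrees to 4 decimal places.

bisector direction at 272.3170° = (0.040429,-0.999182)
center distance |VC| = r/sin(θ/2) = 2.677206/sin(72.9048°) = 2.800958
C = V + |VC|·bis = (-17.7883,2.6516)
T_A = V + ((C−V)·d_A)·d_A = V + 0.8234·d_A = (-18.6781,5.1767)
T_B = V + ((C−V)·d_B)·d_B = V + 0.8234·d_B = (-17.1054,5.2403)
sweep = 180° − θ = 34.1903°

center=(-17.7883,2.6516) T_A=(-18.6781,5.1767) T_B=(-17.1054,5.2403) sweep=34.1903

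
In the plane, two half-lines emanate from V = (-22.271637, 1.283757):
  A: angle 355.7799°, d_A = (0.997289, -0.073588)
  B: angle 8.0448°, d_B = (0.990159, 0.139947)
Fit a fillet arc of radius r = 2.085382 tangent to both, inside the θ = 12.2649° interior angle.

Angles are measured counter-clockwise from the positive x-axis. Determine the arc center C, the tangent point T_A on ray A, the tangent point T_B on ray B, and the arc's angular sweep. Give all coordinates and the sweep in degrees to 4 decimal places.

center=(-2.7614,1.9352) T_A=(-2.9149,-0.1445) T_B=(-3.0533,4.0000) sweep=167.7351

bisector direction at 1.9124° = (0.999443,0.033371)
center distance |VC| = r/sin(θ/2) = 2.085382/sin(6.1325°) = 19.521076
C = V + |VC|·bis = (-2.7614,1.9352)
T_A = V + ((C−V)·d_A)·d_A = V + 19.4094·d_A = (-2.9149,-0.1445)
T_B = V + ((C−V)·d_B)·d_B = V + 19.4094·d_B = (-3.0533,4.0000)
sweep = 180° − θ = 167.7351°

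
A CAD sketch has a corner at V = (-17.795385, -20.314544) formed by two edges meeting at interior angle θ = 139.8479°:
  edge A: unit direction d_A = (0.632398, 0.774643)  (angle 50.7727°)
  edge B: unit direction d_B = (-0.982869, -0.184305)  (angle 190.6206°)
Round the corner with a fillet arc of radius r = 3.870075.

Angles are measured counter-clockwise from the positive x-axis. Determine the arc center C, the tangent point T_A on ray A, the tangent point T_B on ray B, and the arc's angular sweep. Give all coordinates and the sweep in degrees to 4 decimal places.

center=(-19.8988,-16.7714) T_A=(-16.9009,-19.2189) T_B=(-19.1856,-20.5752) sweep=40.1521

bisector direction at 120.6967° = (-0.510493,0.859882)
center distance |VC| = r/sin(θ/2) = 3.870075/sin(69.9240°) = 4.120442
C = V + |VC|·bis = (-19.8988,-16.7714)
T_A = V + ((C−V)·d_A)·d_A = V + 1.4144·d_A = (-16.9009,-19.2189)
T_B = V + ((C−V)·d_B)·d_B = V + 1.4144·d_B = (-19.1856,-20.5752)
sweep = 180° − θ = 40.1521°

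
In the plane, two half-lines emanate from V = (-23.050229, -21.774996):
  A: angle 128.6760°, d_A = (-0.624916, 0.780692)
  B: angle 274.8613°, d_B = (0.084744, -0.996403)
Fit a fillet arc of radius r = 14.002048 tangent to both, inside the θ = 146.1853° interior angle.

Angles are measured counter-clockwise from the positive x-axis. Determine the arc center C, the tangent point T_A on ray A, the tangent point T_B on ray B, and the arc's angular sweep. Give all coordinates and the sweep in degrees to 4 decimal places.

center=(-36.6412,-27.2024) T_A=(-25.7099,-18.4523) T_B=(-22.6895,-26.0158) sweep=33.8147

bisector direction at 201.7687° = (-0.928689,-0.370860)
center distance |VC| = r/sin(θ/2) = 14.002048/sin(73.0927°) = 14.634610
C = V + |VC|·bis = (-36.6412,-27.2024)
T_A = V + ((C−V)·d_A)·d_A = V + 4.2561·d_A = (-25.7099,-18.4523)
T_B = V + ((C−V)·d_B)·d_B = V + 4.2561·d_B = (-22.6895,-26.0158)
sweep = 180° − θ = 33.8147°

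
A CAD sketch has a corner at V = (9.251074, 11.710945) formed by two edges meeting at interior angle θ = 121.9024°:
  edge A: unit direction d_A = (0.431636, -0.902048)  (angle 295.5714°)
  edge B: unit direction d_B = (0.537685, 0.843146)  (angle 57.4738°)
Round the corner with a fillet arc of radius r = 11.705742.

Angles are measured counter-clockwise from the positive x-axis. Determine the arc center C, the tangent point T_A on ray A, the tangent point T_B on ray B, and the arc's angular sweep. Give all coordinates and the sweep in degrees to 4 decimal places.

center=(22.6166,10.8988) T_A=(12.0574,5.8462) T_B=(12.7469,17.1928) sweep=58.0976

bisector direction at 356.5226° = (0.998159,-0.060655)
center distance |VC| = r/sin(θ/2) = 11.705742/sin(60.9512°) = 13.390134
C = V + |VC|·bis = (22.6166,10.8988)
T_A = V + ((C−V)·d_A)·d_A = V + 6.5016·d_A = (12.0574,5.8462)
T_B = V + ((C−V)·d_B)·d_B = V + 6.5016·d_B = (12.7469,17.1928)
sweep = 180° − θ = 58.0976°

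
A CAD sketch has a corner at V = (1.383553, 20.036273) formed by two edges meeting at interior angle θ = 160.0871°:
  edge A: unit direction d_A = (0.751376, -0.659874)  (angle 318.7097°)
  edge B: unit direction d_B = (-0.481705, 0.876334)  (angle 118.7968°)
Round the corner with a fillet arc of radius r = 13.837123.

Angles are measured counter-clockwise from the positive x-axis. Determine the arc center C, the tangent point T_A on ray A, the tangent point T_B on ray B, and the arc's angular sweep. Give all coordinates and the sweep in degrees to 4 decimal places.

bisector direction at 38.7532° = (0.779849,0.625968)
center distance |VC| = r/sin(θ/2) = 13.837123/sin(80.0435°) = 14.048704
C = V + |VC|·bis = (12.3394,28.8303)
T_A = V + ((C−V)·d_A)·d_A = V + 2.4290·d_A = (3.2087,18.4334)
T_B = V + ((C−V)·d_B)·d_B = V + 2.4290·d_B = (0.2135,22.1649)
sweep = 180° − θ = 19.9129°

center=(12.3394,28.8303) T_A=(3.2087,18.4334) T_B=(0.2135,22.1649) sweep=19.9129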